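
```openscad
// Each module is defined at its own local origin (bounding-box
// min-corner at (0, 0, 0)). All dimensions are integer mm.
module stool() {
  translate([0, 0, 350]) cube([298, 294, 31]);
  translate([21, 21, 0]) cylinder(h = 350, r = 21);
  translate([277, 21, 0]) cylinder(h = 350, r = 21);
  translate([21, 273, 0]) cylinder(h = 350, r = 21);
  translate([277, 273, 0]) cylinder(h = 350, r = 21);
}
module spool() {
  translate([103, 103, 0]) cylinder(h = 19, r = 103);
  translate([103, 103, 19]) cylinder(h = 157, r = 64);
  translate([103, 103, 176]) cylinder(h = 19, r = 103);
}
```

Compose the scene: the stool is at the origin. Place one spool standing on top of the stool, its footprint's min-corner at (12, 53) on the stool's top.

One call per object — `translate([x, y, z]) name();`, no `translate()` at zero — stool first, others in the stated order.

stool();
translate([12, 53, 381]) spool();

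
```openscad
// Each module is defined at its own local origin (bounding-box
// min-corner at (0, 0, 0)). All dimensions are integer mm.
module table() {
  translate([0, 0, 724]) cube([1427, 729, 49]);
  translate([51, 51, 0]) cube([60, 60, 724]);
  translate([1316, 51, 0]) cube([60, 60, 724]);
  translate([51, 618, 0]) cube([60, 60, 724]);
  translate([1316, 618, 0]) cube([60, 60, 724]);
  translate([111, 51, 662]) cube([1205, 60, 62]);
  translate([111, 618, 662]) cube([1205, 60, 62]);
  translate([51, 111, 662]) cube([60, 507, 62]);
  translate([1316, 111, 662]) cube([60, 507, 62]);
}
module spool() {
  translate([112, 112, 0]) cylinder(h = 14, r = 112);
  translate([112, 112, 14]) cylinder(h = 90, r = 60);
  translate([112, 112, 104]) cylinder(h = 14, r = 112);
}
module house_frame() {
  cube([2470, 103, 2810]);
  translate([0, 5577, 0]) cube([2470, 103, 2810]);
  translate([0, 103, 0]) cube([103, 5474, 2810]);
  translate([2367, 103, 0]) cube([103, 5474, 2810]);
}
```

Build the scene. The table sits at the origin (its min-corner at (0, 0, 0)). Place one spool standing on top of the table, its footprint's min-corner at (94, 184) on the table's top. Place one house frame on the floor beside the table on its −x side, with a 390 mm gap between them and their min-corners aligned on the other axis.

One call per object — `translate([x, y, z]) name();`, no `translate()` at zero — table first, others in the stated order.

table();
translate([94, 184, 773]) spool();
translate([-2860, 0, 0]) house_frame();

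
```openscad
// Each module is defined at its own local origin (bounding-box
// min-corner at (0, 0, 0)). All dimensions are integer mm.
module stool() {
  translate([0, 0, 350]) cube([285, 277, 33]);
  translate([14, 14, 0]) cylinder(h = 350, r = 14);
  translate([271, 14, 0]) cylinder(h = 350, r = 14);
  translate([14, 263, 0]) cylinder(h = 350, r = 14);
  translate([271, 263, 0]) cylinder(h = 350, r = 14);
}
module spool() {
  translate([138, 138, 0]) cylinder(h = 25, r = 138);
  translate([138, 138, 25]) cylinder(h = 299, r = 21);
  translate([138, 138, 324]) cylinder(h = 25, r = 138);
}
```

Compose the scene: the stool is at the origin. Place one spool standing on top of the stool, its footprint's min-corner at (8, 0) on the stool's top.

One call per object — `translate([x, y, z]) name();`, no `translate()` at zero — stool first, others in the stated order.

stool();
translate([8, 0, 383]) spool();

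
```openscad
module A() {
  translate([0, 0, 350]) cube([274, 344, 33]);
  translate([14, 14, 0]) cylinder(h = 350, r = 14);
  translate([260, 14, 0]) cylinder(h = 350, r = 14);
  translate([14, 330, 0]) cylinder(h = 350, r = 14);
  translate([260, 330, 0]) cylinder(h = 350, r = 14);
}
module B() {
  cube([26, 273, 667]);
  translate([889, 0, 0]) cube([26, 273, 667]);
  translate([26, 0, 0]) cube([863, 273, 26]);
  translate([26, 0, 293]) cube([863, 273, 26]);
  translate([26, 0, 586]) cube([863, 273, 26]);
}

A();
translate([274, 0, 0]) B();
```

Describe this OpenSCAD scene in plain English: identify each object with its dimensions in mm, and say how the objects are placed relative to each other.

A is a four-legged stool. The seat is a 274×344×33 mm slab whose top surface is at z = 383 mm; four round legs, each 28 mm in diameter, run from the floor (z = 0) to the underside of the seat, each leg's axis is inset half a diameter from the nearest pair of seat edges (so the leg's bounding box is flush with the corner).

B is a bookshelf 915 mm wide overall, 273 mm deep and 667 mm tall. The two sides are 26 mm thick vertical panels. 3 horizontal shelves of 26 mm thickness span between the inner faces of the sides; the lowest shelf sits on the floor and shelves are stacked with a clear vertical gap of 267 mm between each pair.

The bookshelf is against the stool's +x side, with their −y faces flush.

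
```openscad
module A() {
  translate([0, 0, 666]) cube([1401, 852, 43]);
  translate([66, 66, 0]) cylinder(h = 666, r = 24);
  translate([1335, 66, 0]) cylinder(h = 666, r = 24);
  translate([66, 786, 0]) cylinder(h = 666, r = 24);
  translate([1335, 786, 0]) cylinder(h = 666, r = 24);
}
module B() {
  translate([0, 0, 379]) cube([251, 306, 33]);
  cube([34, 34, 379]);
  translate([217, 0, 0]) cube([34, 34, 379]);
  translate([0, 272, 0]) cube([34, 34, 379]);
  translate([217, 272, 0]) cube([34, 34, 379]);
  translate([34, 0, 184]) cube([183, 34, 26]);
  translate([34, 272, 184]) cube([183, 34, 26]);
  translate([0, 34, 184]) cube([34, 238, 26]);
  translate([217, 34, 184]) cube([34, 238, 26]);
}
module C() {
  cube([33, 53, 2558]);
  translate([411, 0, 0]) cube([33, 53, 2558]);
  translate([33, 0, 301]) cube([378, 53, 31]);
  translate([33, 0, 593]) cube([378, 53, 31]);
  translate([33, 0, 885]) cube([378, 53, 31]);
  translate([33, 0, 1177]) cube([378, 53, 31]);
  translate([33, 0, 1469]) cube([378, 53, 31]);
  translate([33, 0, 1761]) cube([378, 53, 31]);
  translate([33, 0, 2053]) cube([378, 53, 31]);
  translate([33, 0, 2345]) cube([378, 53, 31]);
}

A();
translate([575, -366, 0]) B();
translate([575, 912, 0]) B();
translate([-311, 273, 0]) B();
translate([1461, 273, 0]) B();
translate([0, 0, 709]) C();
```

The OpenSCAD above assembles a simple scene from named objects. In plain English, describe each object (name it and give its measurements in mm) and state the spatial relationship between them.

A is a table: top 1401 mm (x) × 852 mm (y), 43 mm thick, upper face at z = 709 mm, on four round legs of 48 mm diameter, each leg's bounding box inset 42 mm from the nearest pair of top edges, running from z = 0 to the bottom of the top.

B is a four-legged stool. The seat is a 251×306×33 mm slab whose top surface is at z = 412 mm; four square legs, each 34×34 mm in cross-section, run from the floor (z = 0) to the underside of the seat, each flush with a corner of the seat. Four stretchers, 34 mm wide and 26 mm tall, connect adjacent legs with their undersides at z = 184 mm, each running between the inner faces of the legs it joins and aligned with the legs' outer faces on the other axis.

C is a wooden ladder with two side rails of 33×53 mm section and 2558 mm height, set 444 mm apart overall. Between them run 8 rectangular rungs (53 mm deep, 31 mm thick), front faces flush with the rails' −y face. The bottom of the first rung is 301 mm above the floor and each subsequent rung is 292 mm higher than the one below.

Four stools sit around the table at the −y, +y, −x, +x sides. The ladder is on top of the table.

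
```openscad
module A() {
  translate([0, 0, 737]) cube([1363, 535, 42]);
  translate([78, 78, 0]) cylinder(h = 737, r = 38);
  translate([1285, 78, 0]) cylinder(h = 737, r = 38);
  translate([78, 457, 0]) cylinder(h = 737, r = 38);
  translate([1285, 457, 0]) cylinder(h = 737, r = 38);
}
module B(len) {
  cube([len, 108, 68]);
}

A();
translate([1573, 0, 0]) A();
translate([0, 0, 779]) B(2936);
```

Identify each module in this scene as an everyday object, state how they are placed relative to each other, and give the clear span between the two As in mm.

Second table starts at x = 1573; first ends at x = 1363; clear span = 1573 − 1363 = 210 mm.

A is a table. B is a beam. A beam spans the tops of two tables. The clear span between the two tables is 210 mm.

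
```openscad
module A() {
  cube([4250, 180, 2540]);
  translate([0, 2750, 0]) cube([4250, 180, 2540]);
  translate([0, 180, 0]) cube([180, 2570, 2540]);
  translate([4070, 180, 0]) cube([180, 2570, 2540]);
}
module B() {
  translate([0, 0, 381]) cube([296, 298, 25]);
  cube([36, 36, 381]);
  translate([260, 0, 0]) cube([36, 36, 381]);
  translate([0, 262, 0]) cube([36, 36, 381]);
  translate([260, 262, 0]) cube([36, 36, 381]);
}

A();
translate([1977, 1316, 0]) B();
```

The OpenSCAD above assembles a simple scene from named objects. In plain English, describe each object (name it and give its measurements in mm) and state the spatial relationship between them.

A is the wall frame of a small rectangular building: four walls, each 2540 mm tall and 180 mm thick, enclosing a footprint 4250 mm (x) by 2930 mm (y) outside-to-outside, with no floor or roof. The front and back walls (the −y and +y sides) span the full width; the two side walls fit between them.

B is a four-legged stool. The seat is a 296×298×25 mm slab whose top surface is at z = 406 mm; four square legs, each 36×36 mm in cross-section, run from the floor (z = 0) to the underside of the seat, each flush with a corner of the seat.

The stool sits inside the house frame, centred.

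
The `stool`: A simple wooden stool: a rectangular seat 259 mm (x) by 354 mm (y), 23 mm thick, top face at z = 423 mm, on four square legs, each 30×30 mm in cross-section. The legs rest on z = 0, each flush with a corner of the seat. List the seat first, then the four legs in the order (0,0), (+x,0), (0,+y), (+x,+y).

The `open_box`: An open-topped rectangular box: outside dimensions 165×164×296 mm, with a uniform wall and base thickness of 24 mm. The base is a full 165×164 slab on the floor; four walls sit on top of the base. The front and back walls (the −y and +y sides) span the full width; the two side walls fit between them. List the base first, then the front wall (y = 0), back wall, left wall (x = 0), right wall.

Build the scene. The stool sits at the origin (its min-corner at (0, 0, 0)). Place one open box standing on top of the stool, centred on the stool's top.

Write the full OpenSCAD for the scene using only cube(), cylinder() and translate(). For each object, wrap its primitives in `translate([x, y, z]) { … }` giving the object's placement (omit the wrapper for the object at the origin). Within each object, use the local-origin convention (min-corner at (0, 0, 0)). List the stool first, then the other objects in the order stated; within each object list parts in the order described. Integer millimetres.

translate([0, 0, 400]) cube([259, 354, 23]);
cube([30, 30, 400]);
translate([229, 0, 0]) cube([30, 30, 400]);
translate([0, 324, 0]) cube([30, 30, 400]);
translate([229, 324, 0]) cube([30, 30, 400]);
translate([47, 95, 423]) {
  cube([165, 164, 24]);
  translate([0, 0, 24]) cube([165, 24, 272]);
  translate([0, 140, 24]) cube([165, 24, 272]);
  translate([0, 24, 24]) cube([24, 116, 272]);
  translate([141, 24, 24]) cube([24, 116, 272]);
}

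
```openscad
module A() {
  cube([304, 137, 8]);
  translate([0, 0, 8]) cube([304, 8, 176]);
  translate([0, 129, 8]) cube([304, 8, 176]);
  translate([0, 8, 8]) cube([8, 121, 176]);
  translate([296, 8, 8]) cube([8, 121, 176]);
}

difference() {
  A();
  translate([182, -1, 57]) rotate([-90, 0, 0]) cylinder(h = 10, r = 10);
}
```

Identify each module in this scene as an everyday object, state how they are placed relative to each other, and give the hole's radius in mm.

A is an open box. The open box has a circular hole through its front wall. The hole's radius is 10 mm.

The subtracted cylinder has r = 10 mm.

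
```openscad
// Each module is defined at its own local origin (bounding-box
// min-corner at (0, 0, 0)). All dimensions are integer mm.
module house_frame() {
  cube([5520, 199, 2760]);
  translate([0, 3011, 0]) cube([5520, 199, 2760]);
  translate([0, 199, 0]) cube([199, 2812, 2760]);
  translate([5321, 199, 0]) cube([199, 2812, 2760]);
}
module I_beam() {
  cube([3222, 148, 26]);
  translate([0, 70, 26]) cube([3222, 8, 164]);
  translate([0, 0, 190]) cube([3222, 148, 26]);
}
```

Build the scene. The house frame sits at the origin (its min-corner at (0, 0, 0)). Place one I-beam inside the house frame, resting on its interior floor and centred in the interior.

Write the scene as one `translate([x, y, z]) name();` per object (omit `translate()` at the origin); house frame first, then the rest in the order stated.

house_frame();
translate([1149, 1531, 0]) I_beam();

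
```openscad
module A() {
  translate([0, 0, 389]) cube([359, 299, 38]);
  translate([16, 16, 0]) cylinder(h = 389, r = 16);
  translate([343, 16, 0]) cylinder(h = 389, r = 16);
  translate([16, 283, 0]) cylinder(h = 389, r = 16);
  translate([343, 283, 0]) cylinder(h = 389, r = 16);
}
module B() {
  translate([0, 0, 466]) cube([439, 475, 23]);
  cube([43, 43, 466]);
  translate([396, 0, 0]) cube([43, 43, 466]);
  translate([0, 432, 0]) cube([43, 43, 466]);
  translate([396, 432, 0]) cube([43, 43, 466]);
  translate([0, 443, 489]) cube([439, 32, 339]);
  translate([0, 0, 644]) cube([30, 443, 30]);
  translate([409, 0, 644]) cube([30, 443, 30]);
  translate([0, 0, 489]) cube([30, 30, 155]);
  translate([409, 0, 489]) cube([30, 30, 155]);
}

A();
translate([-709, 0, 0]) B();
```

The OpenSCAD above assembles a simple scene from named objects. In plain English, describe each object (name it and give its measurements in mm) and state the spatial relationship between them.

A is a four-legged stool. The seat is 359×299 mm, 38 mm thick, top at z = 427 mm. It stands on four round legs, each 32 mm in diameter, from z = 0 to the seat underside, each leg's axis is inset half a diameter from the nearest pair of seat edges (so the leg's bounding box is flush with the corner).

B is a chair: 439×475 mm seat, 23 mm thick, top at z = 489 mm, on four 43 mm square corner legs flush with the seat edges. A 32 mm thick backrest slab spans the full seat width, extending 339 mm above the seat top, its back face flush with the seat's +y edge. Two armrests of 30×30 mm section run along each side from the seat's front edge to the front of the backrest, top faces 185 mm above the seat top and outer faces flush with the seat's x-edges; a 30×30 mm post under the front of each armrest stands on the seat at the front corner.

The chair is on the floor beside the stool on its −x side.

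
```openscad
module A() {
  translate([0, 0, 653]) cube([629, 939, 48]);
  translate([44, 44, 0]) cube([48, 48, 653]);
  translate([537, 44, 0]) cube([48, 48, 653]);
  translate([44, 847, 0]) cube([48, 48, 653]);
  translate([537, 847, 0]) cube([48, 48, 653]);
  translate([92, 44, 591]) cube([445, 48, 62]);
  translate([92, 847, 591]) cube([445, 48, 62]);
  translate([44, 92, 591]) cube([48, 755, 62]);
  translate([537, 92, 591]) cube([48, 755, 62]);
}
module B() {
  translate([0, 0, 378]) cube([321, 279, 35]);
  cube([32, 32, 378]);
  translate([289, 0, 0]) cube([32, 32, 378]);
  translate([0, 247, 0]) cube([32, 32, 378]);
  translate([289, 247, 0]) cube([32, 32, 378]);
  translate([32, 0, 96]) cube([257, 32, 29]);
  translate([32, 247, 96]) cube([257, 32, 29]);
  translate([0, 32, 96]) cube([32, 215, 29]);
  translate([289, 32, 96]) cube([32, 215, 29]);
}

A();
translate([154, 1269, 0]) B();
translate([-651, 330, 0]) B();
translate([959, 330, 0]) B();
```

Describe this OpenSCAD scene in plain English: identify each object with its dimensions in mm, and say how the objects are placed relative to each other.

A is a rectangular dining table. The top is 629×939×48 mm with its upper surface at z = 701 mm. It stands on four 48×48 mm square legs, each inset 44 mm from the nearest pair of top edges, running from the floor to the underside of the top. Four apron rails, 48 mm thick and 62 mm tall, run between adjacent legs with their top edges flush with the underside of the top and their outer faces flush with the legs' outer faces.

B is a four-legged stool. The seat is 321×279 mm, 35 mm thick, top at z = 413 mm. It stands on four square legs, each 32×32 mm in cross-section, from z = 0 to the seat underside, each flush with a corner of the seat. Four stretchers, 32 mm wide and 29 mm tall, connect adjacent legs with their undersides at z = 96 mm, each running between the inner faces of the legs it joins and aligned with the legs' outer faces on the other axis.

Three stools sit around the table at the +y, −x, +x sides.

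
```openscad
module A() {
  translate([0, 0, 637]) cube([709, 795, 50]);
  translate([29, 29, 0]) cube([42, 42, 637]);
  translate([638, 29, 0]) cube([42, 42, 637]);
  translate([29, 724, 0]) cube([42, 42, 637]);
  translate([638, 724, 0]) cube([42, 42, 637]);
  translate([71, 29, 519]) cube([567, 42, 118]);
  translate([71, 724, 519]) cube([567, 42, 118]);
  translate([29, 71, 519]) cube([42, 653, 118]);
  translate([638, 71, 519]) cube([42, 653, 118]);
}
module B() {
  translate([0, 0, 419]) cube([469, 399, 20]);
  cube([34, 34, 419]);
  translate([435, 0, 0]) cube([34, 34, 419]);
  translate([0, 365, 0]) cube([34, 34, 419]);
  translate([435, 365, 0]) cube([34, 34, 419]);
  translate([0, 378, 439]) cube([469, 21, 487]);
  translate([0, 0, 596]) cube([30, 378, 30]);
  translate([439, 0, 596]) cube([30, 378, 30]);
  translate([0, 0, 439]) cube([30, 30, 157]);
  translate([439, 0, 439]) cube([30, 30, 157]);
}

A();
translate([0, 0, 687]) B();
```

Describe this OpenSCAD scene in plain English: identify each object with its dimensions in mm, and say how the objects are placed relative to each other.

A is a table: top 709 mm (x) × 795 mm (y), 50 mm thick, upper face at z = 687 mm, on four 42×42 mm square legs, each inset 29 mm from the nearest pair of top edges, running from z = 0 to the bottom of the top. Four apron rails, 42 mm thick and 118 mm tall, run between adjacent legs with their top edges flush with the underside of the top and their outer faces flush with the legs' outer faces.

B is a chair. The seat is a 469×399×20 mm slab with its top at z = 439 mm, on four 34×34 mm corner legs (flush with the seat edges, standing on z = 0). A flat backrest 21 mm thick, 487 mm tall, spans the full seat width and rises from the seat top along its +y edge, rear face flush with the rear of the seat. Two armrests of 30×30 mm section run along each side from the seat's front edge to the front of the backrest, top faces 187 mm above the seat top and outer faces flush with the seat's x-edges; a 30×30 mm post under the front of each armrest stands on the seat at the front corner.

The chair is on top of the table.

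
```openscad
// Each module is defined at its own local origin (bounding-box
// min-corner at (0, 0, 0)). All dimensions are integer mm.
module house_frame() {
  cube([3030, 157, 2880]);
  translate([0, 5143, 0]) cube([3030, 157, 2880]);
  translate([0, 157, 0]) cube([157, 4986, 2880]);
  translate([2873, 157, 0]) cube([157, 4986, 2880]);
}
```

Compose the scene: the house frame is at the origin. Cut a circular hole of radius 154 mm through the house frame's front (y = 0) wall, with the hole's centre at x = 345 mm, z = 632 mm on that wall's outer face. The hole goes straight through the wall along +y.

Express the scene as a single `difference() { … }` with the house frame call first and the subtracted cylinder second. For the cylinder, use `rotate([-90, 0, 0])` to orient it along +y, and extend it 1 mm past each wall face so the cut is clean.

difference() {
  house_frame();
  translate([345, -1, 632]) rotate([-90, 0, 0]) cylinder(h = 159, r = 154);
}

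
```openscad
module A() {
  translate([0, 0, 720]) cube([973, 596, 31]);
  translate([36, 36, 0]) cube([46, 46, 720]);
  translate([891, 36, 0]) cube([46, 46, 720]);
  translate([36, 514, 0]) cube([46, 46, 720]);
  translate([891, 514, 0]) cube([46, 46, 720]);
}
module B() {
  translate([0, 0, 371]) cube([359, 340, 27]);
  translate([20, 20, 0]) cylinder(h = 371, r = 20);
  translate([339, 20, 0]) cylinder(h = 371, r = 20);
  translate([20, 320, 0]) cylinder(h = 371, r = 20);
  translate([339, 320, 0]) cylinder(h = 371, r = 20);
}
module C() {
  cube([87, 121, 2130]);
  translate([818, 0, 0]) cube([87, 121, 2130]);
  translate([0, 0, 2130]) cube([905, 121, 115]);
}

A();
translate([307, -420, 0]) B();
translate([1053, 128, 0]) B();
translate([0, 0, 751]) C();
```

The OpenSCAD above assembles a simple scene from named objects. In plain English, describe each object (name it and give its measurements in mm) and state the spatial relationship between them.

A is a table with a 973×596 mm rectangular top, 31 mm thick, top surface at z = 751 mm, supported by four 46×46 mm square legs, each inset 36 mm from the nearest pair of top edges, running from the floor.

B is a four-legged stool. The seat is 359×340 mm, 27 mm thick, top at z = 398 mm. It stands on four round legs, each 40 mm in diameter, from z = 0 to the seat underside, each leg's axis is inset half a diameter from the nearest pair of seat edges (so the leg's bounding box is flush with the corner).

C is a door frame. The clear opening is 731 mm wide and 2130 mm high. Two 87 mm wide jambs, 121 mm deep, stand either side of the opening from the floor to the top of the opening. A 115 mm thick head sits across the top of both jambs, spanning the full outside width of the frame.

Two stools sit around the table at the −y, +x sides. The door frame is on top of the table.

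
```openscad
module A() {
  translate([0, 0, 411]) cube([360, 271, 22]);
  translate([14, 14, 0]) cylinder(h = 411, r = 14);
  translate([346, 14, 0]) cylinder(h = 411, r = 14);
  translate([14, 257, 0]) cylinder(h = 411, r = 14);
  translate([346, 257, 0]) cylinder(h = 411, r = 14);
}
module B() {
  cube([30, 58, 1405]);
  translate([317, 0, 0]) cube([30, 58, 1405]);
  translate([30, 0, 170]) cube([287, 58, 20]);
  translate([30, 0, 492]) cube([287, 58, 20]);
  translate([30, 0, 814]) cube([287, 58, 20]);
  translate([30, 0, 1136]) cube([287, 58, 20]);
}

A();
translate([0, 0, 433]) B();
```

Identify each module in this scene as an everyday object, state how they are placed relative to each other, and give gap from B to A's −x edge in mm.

The ladder's min-x is at 0; the stool's min-x is 0; gap = 0 mm.

A is a stool. B is a ladder. The ladder is on top of the stool. The gap from the ladder to the stool's −x edge is 0 mm.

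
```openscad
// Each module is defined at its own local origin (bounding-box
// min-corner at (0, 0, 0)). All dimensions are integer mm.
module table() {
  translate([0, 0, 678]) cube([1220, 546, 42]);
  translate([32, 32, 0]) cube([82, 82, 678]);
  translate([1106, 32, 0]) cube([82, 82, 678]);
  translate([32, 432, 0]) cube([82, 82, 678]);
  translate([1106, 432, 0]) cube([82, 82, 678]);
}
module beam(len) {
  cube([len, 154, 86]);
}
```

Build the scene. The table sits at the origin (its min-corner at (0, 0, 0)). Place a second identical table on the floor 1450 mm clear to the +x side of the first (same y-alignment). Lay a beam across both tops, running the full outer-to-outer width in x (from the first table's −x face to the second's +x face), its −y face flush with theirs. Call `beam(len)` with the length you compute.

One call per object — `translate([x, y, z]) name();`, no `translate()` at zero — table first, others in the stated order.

table();
translate([2670, 0, 0]) table();
translate([0, 0, 720]) beam(3890);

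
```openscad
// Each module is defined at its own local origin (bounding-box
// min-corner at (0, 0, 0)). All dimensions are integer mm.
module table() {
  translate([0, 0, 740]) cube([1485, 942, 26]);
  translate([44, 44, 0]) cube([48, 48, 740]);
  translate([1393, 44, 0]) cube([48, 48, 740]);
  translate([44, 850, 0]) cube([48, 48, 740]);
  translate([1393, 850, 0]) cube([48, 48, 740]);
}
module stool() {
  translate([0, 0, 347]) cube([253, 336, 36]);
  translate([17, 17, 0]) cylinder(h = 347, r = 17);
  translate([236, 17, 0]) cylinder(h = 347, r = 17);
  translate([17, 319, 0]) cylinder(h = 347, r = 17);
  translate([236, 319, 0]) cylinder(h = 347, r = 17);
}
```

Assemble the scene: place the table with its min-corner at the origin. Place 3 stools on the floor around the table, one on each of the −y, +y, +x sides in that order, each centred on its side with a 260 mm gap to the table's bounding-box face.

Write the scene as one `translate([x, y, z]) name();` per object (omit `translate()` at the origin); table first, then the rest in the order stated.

table();
translate([616, -596, 0]) stool();
translate([616, 1202, 0]) stool();
translate([1745, 303, 0]) stool();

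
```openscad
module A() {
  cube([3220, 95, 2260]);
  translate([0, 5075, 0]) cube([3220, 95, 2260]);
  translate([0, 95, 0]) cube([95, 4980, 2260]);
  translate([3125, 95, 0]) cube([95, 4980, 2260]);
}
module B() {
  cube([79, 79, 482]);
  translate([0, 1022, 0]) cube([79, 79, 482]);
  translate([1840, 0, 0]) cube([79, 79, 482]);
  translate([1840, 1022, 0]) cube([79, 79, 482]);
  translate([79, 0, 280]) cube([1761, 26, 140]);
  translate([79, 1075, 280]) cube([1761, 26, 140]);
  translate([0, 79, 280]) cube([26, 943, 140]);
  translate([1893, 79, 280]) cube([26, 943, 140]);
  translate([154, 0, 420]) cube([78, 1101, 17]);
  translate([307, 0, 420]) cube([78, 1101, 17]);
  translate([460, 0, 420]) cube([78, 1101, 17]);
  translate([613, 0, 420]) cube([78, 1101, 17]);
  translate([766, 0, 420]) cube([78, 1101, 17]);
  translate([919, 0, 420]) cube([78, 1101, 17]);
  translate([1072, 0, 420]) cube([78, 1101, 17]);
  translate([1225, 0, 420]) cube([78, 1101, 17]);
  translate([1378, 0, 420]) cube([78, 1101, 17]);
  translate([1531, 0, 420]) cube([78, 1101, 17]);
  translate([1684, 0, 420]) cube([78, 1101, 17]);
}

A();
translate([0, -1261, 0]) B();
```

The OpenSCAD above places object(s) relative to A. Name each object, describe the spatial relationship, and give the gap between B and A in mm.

The bed frame's nearest face is 160 mm from the house frame's −y face.

A is a house frame. B is a bed frame. The bed frame is on the floor beside the house frame on its −y side. The gap between the bed frame and the house frame is 160 mm.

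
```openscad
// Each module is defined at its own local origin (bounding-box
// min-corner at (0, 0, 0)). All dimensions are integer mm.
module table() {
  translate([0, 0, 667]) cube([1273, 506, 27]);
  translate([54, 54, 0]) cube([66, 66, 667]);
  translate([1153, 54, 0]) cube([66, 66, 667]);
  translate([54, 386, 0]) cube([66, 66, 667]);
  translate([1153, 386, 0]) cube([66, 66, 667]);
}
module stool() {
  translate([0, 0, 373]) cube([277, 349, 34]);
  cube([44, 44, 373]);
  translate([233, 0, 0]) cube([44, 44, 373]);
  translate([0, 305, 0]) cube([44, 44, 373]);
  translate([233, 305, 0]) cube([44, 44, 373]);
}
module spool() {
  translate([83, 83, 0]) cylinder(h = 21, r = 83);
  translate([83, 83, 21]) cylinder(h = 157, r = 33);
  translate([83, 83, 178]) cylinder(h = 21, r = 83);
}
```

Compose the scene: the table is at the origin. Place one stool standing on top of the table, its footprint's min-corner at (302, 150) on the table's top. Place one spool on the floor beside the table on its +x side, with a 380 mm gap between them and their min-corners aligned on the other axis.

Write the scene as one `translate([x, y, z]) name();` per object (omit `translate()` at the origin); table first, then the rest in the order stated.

table();
translate([302, 150, 694]) stool();
translate([1653, 0, 0]) spool();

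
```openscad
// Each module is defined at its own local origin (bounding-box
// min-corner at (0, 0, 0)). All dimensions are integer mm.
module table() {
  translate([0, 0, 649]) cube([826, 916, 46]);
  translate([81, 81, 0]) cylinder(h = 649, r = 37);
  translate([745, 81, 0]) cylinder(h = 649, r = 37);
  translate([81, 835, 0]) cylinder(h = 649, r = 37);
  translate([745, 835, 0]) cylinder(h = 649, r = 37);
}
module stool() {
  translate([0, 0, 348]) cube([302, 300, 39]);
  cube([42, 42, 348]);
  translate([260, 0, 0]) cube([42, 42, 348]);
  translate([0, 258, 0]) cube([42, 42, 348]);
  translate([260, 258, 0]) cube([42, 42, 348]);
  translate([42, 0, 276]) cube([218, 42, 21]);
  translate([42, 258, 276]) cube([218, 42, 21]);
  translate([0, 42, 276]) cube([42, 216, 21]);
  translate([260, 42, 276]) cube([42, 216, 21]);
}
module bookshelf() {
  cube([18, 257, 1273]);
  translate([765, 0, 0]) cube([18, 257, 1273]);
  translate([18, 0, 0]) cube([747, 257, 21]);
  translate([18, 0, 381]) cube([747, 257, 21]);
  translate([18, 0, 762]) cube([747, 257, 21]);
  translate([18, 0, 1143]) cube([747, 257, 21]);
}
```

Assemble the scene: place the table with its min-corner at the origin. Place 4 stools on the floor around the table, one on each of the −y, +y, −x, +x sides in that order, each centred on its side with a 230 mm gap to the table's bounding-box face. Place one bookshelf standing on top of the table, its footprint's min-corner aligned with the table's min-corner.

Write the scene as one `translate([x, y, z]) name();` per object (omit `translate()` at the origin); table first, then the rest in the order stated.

table();
translate([262, -530, 0]) stool();
translate([262, 1146, 0]) stool();
translate([-532, 308, 0]) stool();
translate([1056, 308, 0]) stool();
translate([0, 0, 695]) bookshelf();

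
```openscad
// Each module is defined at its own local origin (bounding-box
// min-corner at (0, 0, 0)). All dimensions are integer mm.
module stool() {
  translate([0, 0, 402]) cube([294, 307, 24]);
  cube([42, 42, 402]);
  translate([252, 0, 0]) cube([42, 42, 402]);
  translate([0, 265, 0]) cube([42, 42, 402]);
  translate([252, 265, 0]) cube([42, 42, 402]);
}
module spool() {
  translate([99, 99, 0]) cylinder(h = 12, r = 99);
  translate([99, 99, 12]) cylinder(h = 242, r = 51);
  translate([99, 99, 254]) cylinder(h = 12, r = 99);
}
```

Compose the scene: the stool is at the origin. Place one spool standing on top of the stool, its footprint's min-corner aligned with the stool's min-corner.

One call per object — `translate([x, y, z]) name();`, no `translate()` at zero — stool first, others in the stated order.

stool();
translate([0, 0, 426]) spool();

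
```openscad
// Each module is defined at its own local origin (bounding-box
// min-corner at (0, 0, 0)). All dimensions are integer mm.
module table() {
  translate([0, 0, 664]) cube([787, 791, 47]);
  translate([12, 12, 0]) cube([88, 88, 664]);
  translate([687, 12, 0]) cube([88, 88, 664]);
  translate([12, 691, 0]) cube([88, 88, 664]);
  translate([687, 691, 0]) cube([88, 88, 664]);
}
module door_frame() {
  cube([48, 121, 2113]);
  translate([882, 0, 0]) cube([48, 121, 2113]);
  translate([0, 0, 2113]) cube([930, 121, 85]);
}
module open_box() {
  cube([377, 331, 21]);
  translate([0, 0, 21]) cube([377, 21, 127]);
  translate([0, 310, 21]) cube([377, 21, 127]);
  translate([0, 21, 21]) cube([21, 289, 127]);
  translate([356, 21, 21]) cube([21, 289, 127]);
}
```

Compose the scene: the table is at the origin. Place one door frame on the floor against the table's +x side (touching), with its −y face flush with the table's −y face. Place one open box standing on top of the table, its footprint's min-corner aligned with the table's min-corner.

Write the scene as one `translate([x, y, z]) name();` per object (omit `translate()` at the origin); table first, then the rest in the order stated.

table();
translate([787, 0, 0]) door_frame();
translate([0, 0, 711]) open_box();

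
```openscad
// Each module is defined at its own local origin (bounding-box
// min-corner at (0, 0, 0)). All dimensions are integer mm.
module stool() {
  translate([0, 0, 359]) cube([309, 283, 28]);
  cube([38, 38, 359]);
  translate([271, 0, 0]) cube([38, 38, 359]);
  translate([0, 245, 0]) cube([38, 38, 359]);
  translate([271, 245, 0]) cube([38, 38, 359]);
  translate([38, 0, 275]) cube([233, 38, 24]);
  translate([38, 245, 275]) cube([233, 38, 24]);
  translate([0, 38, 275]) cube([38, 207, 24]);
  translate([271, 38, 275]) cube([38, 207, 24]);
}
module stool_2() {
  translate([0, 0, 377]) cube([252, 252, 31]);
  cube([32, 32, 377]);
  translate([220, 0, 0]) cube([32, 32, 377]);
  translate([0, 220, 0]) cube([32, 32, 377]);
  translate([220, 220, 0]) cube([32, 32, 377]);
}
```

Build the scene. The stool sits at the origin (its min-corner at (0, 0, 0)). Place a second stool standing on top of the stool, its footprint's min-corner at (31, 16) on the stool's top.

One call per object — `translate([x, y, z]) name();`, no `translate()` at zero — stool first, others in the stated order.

stool();
translate([31, 16, 387]) stool_2();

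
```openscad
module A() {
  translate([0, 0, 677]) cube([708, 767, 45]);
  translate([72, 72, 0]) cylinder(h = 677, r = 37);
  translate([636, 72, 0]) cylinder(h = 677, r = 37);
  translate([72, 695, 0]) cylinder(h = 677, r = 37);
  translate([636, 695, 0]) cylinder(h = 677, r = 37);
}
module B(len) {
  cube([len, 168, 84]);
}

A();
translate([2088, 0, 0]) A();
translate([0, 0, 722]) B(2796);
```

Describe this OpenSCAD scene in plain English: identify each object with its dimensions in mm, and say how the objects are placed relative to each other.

A is a table: top 708 mm (x) × 767 mm (y), 45 mm thick, upper face at z = 722 mm, on four round legs of 74 mm diameter, each leg's bounding box inset 35 mm from the nearest pair of top edges, running from z = 0 to the bottom of the top.

B is a rectangular beam 2796 mm long (x), 168 mm deep (y), 84 mm thick (z).

The beam spans the tops of two tables placed 1380 mm apart, resting at z = 722 mm.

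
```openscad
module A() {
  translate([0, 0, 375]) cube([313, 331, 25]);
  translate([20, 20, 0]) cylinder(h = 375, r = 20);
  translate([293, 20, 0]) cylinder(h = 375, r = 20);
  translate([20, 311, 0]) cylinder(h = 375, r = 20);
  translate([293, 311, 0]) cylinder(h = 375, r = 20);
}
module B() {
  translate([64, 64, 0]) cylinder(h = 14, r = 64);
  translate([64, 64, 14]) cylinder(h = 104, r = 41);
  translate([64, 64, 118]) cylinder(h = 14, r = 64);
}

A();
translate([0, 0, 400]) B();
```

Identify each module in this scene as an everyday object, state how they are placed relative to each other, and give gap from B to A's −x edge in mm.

The spool's min-x is at 0; the stool's min-x is 0; gap = 0 mm.

A is a stool. B is a spool. The spool is on top of the stool. The gap from the spool to the stool's −x edge is 0 mm.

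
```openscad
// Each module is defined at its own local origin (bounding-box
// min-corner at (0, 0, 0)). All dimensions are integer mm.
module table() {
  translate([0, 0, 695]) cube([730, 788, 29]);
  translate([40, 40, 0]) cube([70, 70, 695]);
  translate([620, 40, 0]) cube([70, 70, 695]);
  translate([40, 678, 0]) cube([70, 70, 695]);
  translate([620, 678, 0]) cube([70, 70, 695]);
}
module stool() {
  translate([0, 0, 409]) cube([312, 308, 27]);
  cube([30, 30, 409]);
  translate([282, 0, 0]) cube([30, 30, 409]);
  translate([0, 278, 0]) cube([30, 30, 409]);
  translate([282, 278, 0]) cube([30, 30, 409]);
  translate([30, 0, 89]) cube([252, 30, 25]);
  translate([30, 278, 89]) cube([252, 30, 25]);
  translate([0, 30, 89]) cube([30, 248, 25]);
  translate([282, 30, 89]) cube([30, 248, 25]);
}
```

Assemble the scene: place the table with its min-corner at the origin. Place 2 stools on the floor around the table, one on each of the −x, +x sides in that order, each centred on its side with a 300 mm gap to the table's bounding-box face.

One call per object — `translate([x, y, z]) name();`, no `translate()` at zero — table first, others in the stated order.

table();
translate([-612, 240, 0]) stool();
translate([1030, 240, 0]) stool();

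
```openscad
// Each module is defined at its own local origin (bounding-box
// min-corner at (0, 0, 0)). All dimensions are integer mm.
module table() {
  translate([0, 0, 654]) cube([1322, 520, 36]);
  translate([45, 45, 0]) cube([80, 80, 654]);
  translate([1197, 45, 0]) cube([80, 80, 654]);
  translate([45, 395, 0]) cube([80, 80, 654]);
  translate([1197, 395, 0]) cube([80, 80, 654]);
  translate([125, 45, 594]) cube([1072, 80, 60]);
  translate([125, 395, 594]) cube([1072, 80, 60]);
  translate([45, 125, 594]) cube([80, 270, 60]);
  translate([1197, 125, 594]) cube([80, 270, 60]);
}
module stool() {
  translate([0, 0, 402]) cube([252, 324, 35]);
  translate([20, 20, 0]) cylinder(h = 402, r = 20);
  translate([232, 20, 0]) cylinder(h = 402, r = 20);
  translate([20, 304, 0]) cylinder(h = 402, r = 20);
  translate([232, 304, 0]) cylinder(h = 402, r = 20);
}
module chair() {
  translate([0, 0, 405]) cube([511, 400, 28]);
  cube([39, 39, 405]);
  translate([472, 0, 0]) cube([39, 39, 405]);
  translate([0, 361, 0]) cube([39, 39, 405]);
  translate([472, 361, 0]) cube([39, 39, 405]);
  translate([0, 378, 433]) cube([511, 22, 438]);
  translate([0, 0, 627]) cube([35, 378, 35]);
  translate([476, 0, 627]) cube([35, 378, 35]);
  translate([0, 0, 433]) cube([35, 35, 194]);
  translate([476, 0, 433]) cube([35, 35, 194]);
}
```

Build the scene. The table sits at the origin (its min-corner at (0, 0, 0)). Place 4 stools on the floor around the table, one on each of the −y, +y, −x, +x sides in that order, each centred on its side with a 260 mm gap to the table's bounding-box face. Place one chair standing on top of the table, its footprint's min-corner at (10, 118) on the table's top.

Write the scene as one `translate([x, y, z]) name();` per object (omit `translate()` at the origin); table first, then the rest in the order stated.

table();
translate([535, -584, 0]) stool();
translate([535, 780, 0]) stool();
translate([-512, 98, 0]) stool();
translate([1582, 98, 0]) stool();
translate([10, 118, 690]) chair();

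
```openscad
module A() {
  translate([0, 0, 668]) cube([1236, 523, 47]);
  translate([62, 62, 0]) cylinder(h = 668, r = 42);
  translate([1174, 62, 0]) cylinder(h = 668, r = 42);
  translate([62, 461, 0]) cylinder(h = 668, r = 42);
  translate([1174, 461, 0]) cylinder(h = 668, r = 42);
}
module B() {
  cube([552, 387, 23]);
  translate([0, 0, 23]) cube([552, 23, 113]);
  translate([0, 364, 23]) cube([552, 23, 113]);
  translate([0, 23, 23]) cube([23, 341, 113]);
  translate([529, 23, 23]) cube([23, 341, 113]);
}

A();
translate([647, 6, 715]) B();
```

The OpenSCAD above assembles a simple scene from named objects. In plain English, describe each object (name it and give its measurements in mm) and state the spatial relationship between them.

A is a table with a 1236×523 mm rectangular top, 47 mm thick, top surface at z = 715 mm, supported by four round legs of 84 mm diameter, each leg's bounding box inset 20 mm from the nearest pair of top edges, running from the floor.

B is an open storage box with external size 552×387×136 mm and wall thickness 23 mm (the base is also 23 mm thick). The base covers the whole footprint; the four walls stand on the base, with the y-facing walls full-width and the x-facing walls fitting between their inner faces.

The open box is on top of the table.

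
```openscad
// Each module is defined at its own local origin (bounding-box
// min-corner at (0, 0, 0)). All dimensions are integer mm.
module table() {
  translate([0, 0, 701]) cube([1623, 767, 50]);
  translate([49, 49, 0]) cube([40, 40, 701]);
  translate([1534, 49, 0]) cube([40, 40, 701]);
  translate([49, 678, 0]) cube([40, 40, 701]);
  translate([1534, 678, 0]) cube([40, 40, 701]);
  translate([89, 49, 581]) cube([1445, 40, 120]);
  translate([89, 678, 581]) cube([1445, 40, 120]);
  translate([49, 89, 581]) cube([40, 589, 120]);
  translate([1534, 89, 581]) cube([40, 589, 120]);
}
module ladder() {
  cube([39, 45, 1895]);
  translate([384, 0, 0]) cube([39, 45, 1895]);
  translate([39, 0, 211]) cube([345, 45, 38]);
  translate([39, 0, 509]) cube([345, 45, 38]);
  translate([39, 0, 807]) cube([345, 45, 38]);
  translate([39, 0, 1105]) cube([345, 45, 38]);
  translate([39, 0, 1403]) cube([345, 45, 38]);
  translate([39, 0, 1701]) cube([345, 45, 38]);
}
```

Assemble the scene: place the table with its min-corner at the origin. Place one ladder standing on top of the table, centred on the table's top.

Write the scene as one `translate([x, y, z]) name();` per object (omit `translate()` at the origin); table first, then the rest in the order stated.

table();
translate([600, 361, 751]) ladder();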